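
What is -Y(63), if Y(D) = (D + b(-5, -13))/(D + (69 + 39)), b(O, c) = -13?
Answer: -50/171 ≈ -0.29240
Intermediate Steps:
Y(D) = (-13 + D)/(108 + D) (Y(D) = (D - 13)/(D + (69 + 39)) = (-13 + D)/(D + 108) = (-13 + D)/(108 + D))
-Y(63) = -(-13 + 63)/(108 + 63) = -50/171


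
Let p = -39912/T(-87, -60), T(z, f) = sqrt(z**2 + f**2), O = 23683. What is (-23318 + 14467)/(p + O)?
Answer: -260136227153/695880654433 - 117753704*sqrt(1241)/695880654433 ≈ -0.37978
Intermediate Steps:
T(z, f) = sqrt(f**2 + z**2)
p = -13304*sqrt(1241)/1241 (p = -39912/sqrt((-60)**2 + (-87)**2) = -39912/sqrt(3600 + 7569) = -39912*sqrt(1241)/3723 = -13304*sqrt(1241)/1241 ≈ -377.66)
(-23318 + 14467)/(p + O) = (-23318 + 14467)/(-13304*sqrt(1241)/1241 + 23683) = -8851/(23683 - 13304*sqrt(1241)/1241)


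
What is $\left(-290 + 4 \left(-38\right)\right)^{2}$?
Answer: $195364$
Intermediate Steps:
$\left(-290 + 4 \left(-38\right)\right)^{2} = \left(-290 - 152\right)^{2} = \left(-442\right)^{2} = 195364$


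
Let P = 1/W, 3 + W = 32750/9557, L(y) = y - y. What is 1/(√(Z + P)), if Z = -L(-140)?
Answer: √38983003/9557 ≈ 0.65331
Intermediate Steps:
L(y) = 0
W = 4079/9557 (W = -3 + 32750/9557 = 4079/9557 ≈ 0.42681)
Z = 0 (Z = -1*0 = 0)
P = 9557/4079 (P = 1/(4079/9557) = 9557/4079 ≈ 2.3430)
1/(√(Z + P)) = 1/(√(0 + 9557/4079)) = 1/(√(9557/4079)) = 1/(√38983003/4079) = √38983003/9557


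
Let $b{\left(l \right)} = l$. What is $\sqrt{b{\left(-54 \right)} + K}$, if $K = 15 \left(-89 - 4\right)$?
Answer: $3 i \sqrt{161} \approx 38.066 i$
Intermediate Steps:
$K = -1395$ ($K = 15 \left(-89 - 4\right) = 15 \left(-93\right) = -1395$)
$\sqrt{b{\left(-54 \right)} + K} = \sqrt{-54 - 1395} = \sqrt{-1449} = 3 i \sqrt{161}$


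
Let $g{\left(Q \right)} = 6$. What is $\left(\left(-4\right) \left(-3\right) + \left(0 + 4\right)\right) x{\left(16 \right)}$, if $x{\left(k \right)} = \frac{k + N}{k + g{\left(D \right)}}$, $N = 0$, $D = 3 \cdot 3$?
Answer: $\frac{128}{11} \approx 11.636$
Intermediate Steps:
$D = 9$
$x{\left(k \right)} = \frac{k}{6 + k}$ ($x{\left(k \right)} = \frac{k + 0}{k + 6} = \frac{k}{6 + k}$)
$\left(\left(-4\right) \left(-3\right) + \left(0 + 4\right)\right) x{\left(16 \right)} = \left(\left(-4\right) \left(-3\right) + \left(0 + 4\right)\right) \frac{16}{6 + 16} = \left(12 + 4\right) \frac{16}{22} = 16 \cdot 16 \cdot \frac{1}{22} = 16 \cdot \frac{8}{11} = \frac{128}{11}$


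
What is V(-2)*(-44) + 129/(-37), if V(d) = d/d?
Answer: -1757/37 ≈ -47.487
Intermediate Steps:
V(d) = 1
V(-2)*(-44) + 129/(-37) = 1*(-44) + 129/(-37) = -44 + 129*(-1/37) = -44 - 129/37 = -1757/37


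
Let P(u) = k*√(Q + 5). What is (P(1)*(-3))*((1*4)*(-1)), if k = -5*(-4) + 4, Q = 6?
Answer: 288*√11 ≈ 955.19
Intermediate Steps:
k = 24 (k = 20 + 4 = 24)
P(u) = 24*√11 (P(u) = 24*√(6 + 5) = 24*√11)
(P(1)*(-3))*((1*4)*(-1)) = ((24*√11)*(-3))*((1*4)*(-1)) = (-72*√11)*(4*(-1)) = -72*√11*(-4) = 288*√11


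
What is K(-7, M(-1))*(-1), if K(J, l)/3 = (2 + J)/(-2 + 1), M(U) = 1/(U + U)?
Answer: -15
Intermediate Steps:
M(U) = 1/(2*U)
K(J, l) = -6 - 3*J (K(J, l) = 3*((2 + J)/(-2 + 1)) = 3*((2 + J)/(-1)) = 3*((2 + J)*(-1)) = 3*(-2 - J) = -6 - 3*J)
K(-7, M(-1))*(-1) = (-6 - 3*(-7))*(-1) = (-6 + 21)*(-1) = 15*(-1) = -15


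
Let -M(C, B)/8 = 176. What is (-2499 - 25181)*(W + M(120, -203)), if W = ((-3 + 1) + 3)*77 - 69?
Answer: 38752000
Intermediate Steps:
M(C, B) = -1408 (M(C, B) = -8*176 = -1408)
W = 8 (W = (-2 + 3)*77 - 69 = 1*77 - 69 = 77 - 69 = 8)
(-2499 - 25181)*(W + M(120, -203)) = (-2499 - 25181)*(8 - 1408) = -27680*(-1400) = 38752000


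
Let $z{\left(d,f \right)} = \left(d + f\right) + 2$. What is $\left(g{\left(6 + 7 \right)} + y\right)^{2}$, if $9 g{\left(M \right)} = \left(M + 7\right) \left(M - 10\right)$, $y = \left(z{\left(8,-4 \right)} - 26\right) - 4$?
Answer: $\frac{2704}{9} \approx 300.44$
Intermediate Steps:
$z{\left(d,f \right)} = 2 + d + f$
$y = -24$ ($y = \left(\left(2 + 8 - 4\right) - 26\right) - 4 = \left(6 - 26\right) - 4 = -20 - 4 = -24$)
$g{\left(M \right)} = \frac{\left(-10 + M\right) \left(7 + M\right)}{9}$ ($g{\left(M \right)} = \frac{\left(M + 7\right) \left(M - 10\right)}{9} = \frac{\left(7 + M\right) \left(-10 + M\right)}{9} = \frac{\left(-10 + M\right) \left(7 + M\right)}{9}$)
$\left(g{\left(6 + 7 \right)} + y\right)^{2} = \left(\left(- \frac{70}{9} - \frac{6 + 7}{3} + \frac{\left(6 + 7\right)^{2}}{9}\right) - 24\right)^{2} = \left(\left(- \frac{70}{9} - \frac{13}{3} + \frac{13^{2}}{9}\right) - 24\right)^{2} = \left(\left(- \frac{70}{9} - \frac{13}{3} + \frac{1}{9} \cdot 169\right) - 24\right)^{2} = \left(\left(- \frac{70}{9} - \frac{13}{3} + \frac{169}{9}\right) - 24\right)^{2} = \left(\frac{20}{3} - 24\right)^{2} = \left(- \frac{52}{3}\right)^{2} = \frac{2704}{9}$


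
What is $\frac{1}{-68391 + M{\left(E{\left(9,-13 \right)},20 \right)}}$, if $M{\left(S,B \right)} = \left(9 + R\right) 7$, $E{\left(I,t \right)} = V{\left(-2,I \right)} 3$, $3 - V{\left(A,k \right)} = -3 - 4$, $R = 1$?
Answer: $- \frac{1}{68321} \approx -1.4637 \cdot 10^{-5}$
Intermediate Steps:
$V{\left(A,k \right)} = 10$ ($V{\left(A,k \right)} = 3 - \left(-3 - 4\right) = 3 - -7 = 3 + 7 = 10$)
$E{\left(I,t \right)} = 30$ ($E{\left(I,t \right)} = 10 \cdot 3 = 30$)
$M{\left(S,B \right)} = 70$ ($M{\left(S,B \right)} = \left(9 + 1\right) 7 = 10 \cdot 7 = 70$)
$\frac{1}{-68391 + M{\left(E{\left(9,-13 \right)},20 \right)}} = \frac{1}{-68391 + 70} = \frac{1}{-68321} = - \frac{1}{68321}$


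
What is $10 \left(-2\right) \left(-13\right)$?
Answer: $260$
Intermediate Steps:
$10 \left(-2\right) \left(-13\right) = \left(-20\right) \left(-13\right) = 260$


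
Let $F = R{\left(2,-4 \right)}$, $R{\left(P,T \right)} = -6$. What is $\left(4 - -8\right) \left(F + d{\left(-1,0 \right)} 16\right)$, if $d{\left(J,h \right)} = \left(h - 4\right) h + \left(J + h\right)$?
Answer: $-264$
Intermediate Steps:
$F = -6$
$d{\left(J,h \right)} = J + h + h \left(-4 + h\right)$ ($d{\left(J,h \right)} = \left(-4 + h\right) h + \left(J + h\right) = h \left(-4 + h\right) + \left(J + h\right) = J + h + h \left(-4 + h\right)$)
$\left(4 - -8\right) \left(F + d{\left(-1,0 \right)} 16\right) = \left(4 - -8\right) \left(-6 + \left(-1 + 0^{2} - 0\right) 16\right) = \left(4 + 8\right) \left(-6 + \left(-1 + 0 + 0\right) 16\right) = 12 \left(-6 - 16\right) = 12 \left(-22\right) = -264$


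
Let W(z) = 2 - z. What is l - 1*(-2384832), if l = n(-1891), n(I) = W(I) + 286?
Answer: 2387011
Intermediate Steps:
n(I) = 288 - I (n(I) = (2 - I) + 286 = 288 - I)
l = 2179 (l = 288 - 1*(-1891) = 288 + 1891 = 2179)
l - 1*(-2384832) = 2179 - 1*(-2384832) = 2179 + 2384832 = 2387011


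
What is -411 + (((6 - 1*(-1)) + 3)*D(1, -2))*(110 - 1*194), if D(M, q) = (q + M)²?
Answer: -1251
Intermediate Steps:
D(M, q) = (M + q)²
-411 + (((6 - 1*(-1)) + 3)*D(1, -2))*(110 - 1*194) = -411 + (((6 - 1*(-1)) + 3)*(1 - 2)²)*(110 - 1*194) = -411 + (((6 + 1) + 3)*(-1)²)*(110 - 194) = -411 + ((7 + 3)*1)*(-84) = -411 + (10*1)*(-84) = -411 + 10*(-84) = -411 - 840 = -1251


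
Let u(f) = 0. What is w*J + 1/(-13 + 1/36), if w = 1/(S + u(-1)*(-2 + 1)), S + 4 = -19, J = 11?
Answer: -5965/10741 ≈ -0.55535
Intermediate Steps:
S = -23 (S = -4 - 19 = -23)
w = -1/23 (w = 1/(-23 + 0*(-2 + 1)) = 1/(-23 + 0*(-1)) = 1/(-23 + 0) = 1/(-23) = -1/23 ≈ -0.043478)
w*J + 1/(-13 + 1/36) = -1/23*11 + 1/(-13 + 1/36) = -11/23 + 1/(-13 + 1/36) = -11/23 + 1/(-467/36) = -11/23 - 36/467 = -5965/10741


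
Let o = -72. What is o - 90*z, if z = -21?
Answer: 1818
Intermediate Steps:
o - 90*z = -72 - 90*(-21) = -72 + 1890 = 1818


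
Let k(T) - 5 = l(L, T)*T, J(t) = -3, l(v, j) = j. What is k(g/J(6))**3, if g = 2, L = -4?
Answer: 117649/729 ≈ 161.38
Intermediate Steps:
k(T) = 5 + T**2 (k(T) = 5 + T*T = 5 + T**2)
k(g/J(6))**3 = (5 + (2/(-3))**2)**3 = (5 + (2*(-1/3))**2)**3 = (5 + (-2/3)**2)**3 = (5 + 4/9)**3 = (49/9)**3 = 117649/729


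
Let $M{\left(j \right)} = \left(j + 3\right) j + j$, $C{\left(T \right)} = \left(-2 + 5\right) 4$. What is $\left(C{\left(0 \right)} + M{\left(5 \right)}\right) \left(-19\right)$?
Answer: $-1083$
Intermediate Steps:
$C{\left(T \right)} = 12$ ($C{\left(T \right)} = 3 \cdot 4 = 12$)
$M{\left(j \right)} = j + j \left(3 + j\right)$ ($M{\left(j \right)} = \left(3 + j\right) j + j = j \left(3 + j\right) + j = j + j \left(3 + j\right)$)
$\left(C{\left(0 \right)} + M{\left(5 \right)}\right) \left(-19\right) = \left(12 + 5 \left(4 + 5\right)\right) \left(-19\right) = \left(12 + 5 \cdot 9\right) \left(-19\right) = \left(12 + 45\right) \left(-19\right) = 57 \left(-19\right) = -1083$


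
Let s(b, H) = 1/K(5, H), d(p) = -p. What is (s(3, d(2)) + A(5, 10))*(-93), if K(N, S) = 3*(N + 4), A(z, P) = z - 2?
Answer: -2542/9 ≈ -282.44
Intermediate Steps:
A(z, P) = -2 + z
K(N, S) = 12 + 3*N (K(N, S) = 3*(4 + N) = 12 + 3*N)
s(b, H) = 1/27 (s(b, H) = 1/(12 + 3*5) = 1/(12 + 15) = 1/27)
(s(3, d(2)) + A(5, 10))*(-93) = (1/27 + (-2 + 5))*(-93) = (1/27 + 3)*(-93) = (82/27)*(-93) = -2542/9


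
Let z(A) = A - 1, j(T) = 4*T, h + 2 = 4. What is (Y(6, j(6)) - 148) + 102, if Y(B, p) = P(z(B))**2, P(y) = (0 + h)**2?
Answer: -30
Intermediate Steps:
h = 2 (h = -2 + 4 = 2)
z(A) = -1 + A
P(y) = 4 (P(y) = (0 + 2)**2 = 2**2 = 4)
Y(B, p) = 16 (Y(B, p) = 4**2 = 16)
(Y(6, j(6)) - 148) + 102 = (16 - 148) + 102 = -132 + 102 = -30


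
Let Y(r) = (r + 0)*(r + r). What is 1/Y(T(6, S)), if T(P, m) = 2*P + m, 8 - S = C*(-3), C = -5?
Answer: 1/50 ≈ 0.020000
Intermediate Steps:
S = -7 (S = 8 - (-5)*(-3) = 8 - 1*15 = 8 - 15 = -7)
T(P, m) = m + 2*P
Y(r) = 2*r**2 (Y(r) = r*(2*r) = 2*r**2)
1/Y(T(6, S)) = 1/(2*(-7 + 2*6)**2) = 1/(2*(-7 + 12)**2) = 1/(2*5**2) = 1/(2*25) = 1/50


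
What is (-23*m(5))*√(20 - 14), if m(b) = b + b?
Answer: -230*√6 ≈ -563.38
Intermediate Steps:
m(b) = 2*b
(-23*m(5))*√(20 - 14) = (-46*5)*√(20 - 14) = (-23*10)*√6 = -230*√6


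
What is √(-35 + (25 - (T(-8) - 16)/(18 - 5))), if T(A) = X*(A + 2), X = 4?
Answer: 3*I*√130/13 ≈ 2.6312*I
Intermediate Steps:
T(A) = 8 + 4*A (T(A) = 4*(A + 2) = 4*(2 + A) = 8 + 4*A)
√(-35 + (25 - (T(-8) - 16)/(18 - 5))) = √(-35 + (25 - ((8 + 4*(-8)) - 16)/(18 - 5))) = √(-35 + (25 - ((8 - 32) - 16)/13)) = √(-35 + (25 - (-24 - 16)/13)) = √(-35 + (25 - (-40)/13)) = √(-35 + (25 - 1*(-40/13))) = √(-35 + (25 + 40/13)) = √(-35 + 365/13) = √(-90/13) = 3*I*√130/13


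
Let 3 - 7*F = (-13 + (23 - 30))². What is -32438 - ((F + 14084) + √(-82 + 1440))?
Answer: -325257/7 - √1358 ≈ -46502.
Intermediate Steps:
F = -397/7 (F = 3/7 - (-13 + (23 - 30))²/7 = 3/7 - (-13 - 7)²/7 = 3/7 - ⅐*(-20)² = 3/7 - ⅐*400 = 3/7 - 400/7 = -397/7 ≈ -56.714)
-32438 - ((F + 14084) + √(-82 + 1440)) = -32438 - ((-397/7 + 14084) + √(-82 + 1440)) = -32438 - (98191/7 + √1358) = -32438 + (-98191/7 - √1358) = -325257/7 - √1358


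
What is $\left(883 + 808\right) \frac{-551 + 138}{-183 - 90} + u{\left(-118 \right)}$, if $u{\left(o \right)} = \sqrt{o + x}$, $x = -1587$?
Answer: $\frac{99769}{39} + i \sqrt{1705} \approx 2558.2 + 41.292 i$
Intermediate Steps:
$u{\left(o \right)} = \sqrt{-1587 + o}$ ($u{\left(o \right)} = \sqrt{o - 1587} = \sqrt{-1587 + o}$)
$\left(883 + 808\right) \frac{-551 + 138}{-183 - 90} + u{\left(-118 \right)} = \left(883 + 808\right) \frac{-551 + 138}{-183 - 90} + \sqrt{-1587 - 118} = 1691 \left(- \frac{413}{-273}\right) + \sqrt{-1705} = 1691 \left(\left(-413\right) \left(- \frac{1}{273}\right)\right) + i \sqrt{1705} = 1691 \cdot \frac{59}{39} + i \sqrt{1705} = \frac{99769}{39} + i \sqrt{1705}$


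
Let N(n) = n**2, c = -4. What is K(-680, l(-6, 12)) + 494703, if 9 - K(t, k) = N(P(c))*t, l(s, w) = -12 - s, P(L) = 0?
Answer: 494712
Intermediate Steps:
K(t, k) = 9 (K(t, k) = 9 - 0**2*t = 9 - 0*t = 9 - 1*0 = 9 + 0 = 9)
K(-680, l(-6, 12)) + 494703 = 9 + 494703 = 494712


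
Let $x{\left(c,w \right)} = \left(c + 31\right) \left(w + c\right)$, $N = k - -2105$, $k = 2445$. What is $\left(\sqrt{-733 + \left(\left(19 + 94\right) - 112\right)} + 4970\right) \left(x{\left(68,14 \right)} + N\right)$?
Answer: $62959960 + 25336 i \sqrt{183} \approx 6.296 \cdot 10^{7} + 3.4274 \cdot 10^{5} i$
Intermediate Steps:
$N = 4550$ ($N = 2445 - -2105 = 2445 + 2105 = 4550$)
$x{\left(c,w \right)} = \left(31 + c\right) \left(c + w\right)$
$\left(\sqrt{-733 + \left(\left(19 + 94\right) - 112\right)} + 4970\right) \left(x{\left(68,14 \right)} + N\right) = \left(\sqrt{-733 + \left(\left(19 + 94\right) - 112\right)} + 4970\right) \left(\left(68^{2} + 31 \cdot 68 + 31 \cdot 14 + 68 \cdot 14\right) + 4550\right) = \left(\sqrt{-733 + \left(113 - 112\right)} + 4970\right) \left(\left(4624 + 2108 + 434 + 952\right) + 4550\right) = \left(\sqrt{-733 + 1} + 4970\right) \left(8118 + 4550\right) = \left(\sqrt{-732} + 4970\right) 12668 = \left(2 i \sqrt{183} + 4970\right) 12668 = \left(4970 + 2 i \sqrt{183}\right) 12668 = 62959960 + 25336 i \sqrt{183}$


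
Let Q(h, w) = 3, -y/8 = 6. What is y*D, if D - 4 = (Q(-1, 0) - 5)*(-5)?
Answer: -672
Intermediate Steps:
y = -48 (y = -8*6 = -48)
D = 14 (D = 4 + (3 - 5)*(-5) = 4 - 2*(-5) = 4 + 10 = 14)
y*D = -48*14 = -672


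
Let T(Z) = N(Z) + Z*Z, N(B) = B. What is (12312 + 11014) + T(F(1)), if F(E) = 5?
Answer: 23356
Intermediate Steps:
T(Z) = Z + Z**2 (T(Z) = Z + Z*Z = Z + Z**2)
(12312 + 11014) + T(F(1)) = (12312 + 11014) + 5*(1 + 5) = 23326 + 5*6 = 23326 + 30 = 23356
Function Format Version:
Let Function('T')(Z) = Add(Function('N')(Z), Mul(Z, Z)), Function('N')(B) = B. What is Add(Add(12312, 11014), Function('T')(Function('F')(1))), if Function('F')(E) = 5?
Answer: 23356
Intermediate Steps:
Function('T')(Z) = Add(Z, Pow(Z, 2)) (Function('T')(Z) = Add(Z, Mul(Z, Z)) = Add(Z, Pow(Z, 2)))
Add(Add(12312, 11014), Function('T')(Function('F')(1))) = Add(Add(12312, 11014), Mul(5, Add(1, 5))) = Add(23326, Mul(5, 6)) = Add(23326, 30) = 23356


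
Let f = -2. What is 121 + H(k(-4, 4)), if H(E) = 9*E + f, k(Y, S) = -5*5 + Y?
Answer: -142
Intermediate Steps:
k(Y, S) = -25 + Y
H(E) = -2 + 9*E (H(E) = 9*E - 2 = -2 + 9*E)
121 + H(k(-4, 4)) = 121 + (-2 + 9*(-25 - 4)) = 121 + (-2 + 9*(-29)) = 121 + (-2 - 261) = 121 - 263 = -142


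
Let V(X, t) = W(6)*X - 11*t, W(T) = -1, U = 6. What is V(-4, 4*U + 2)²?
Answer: 79524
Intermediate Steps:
V(X, t) = -X - 11*t
V(-4, 4*U + 2)² = (-1*(-4) - 11*(4*6 + 2))² = (4 - 11*(24 + 2))² = (4 - 11*26)² = (4 - 286)² = (-282)² = 79524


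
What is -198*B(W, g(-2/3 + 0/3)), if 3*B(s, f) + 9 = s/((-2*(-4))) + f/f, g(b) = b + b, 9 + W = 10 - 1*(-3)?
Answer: 495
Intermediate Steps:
W = 4 (W = -9 + (10 - 1*(-3)) = -9 + (10 + 3) = -9 + 13 = 4)
g(b) = 2*b
B(s, f) = -8/3 + s/24 (B(s, f) = -3 + (s/((-2*(-4))) + f/f)/3 = -3 + (s/8 + 1)/3 = -3 + (1 + s/8)/3 = -3 + (1/3 + s/24) = -8/3 + s/24)
-198*B(W, g(-2/3 + 0/3)) = -198*(-8/3 + (1/24)*4) = -198*(-8/3 + 1/6) = -198*(-5/2) = 495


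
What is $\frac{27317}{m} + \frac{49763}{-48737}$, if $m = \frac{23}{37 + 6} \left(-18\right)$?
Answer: $- \frac{2489938823}{877266} \approx -2838.3$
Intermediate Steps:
$m = - \frac{414}{43}$ ($m = \frac{23}{43} \left(-18\right) = - \frac{414}{43} \approx -9.6279$)
$\frac{27317}{m} + \frac{49763}{-48737} = \frac{27317}{- \frac{414}{43}} + \frac{49763}{-48737} = 27317 \left(- \frac{43}{414}\right) + 49763 \left(- \frac{1}{48737}\right) = - \frac{1174631}{414} - \frac{49763}{48737} = - \frac{2489938823}{877266}$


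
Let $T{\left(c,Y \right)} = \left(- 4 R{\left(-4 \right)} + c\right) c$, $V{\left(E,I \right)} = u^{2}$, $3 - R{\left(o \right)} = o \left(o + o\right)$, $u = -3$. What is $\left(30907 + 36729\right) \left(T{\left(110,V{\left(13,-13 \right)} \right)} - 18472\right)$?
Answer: $432058768$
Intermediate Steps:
$R{\left(o \right)} = 3 - 2 o^{2}$ ($R{\left(o \right)} = 3 - o \left(o + o\right) = 3 - o 2 o = 3 - 2 o^{2}$)
$V{\left(E,I \right)} = 9$ ($V{\left(E,I \right)} = \left(-3\right)^{2} = 9$)
$T{\left(c,Y \right)} = c \left(116 + c\right)$ ($T{\left(c,Y \right)} = \left(- 4 \left(3 - 2 \left(-4\right)^{2}\right) + c\right) c = \left(- 4 \left(3 - 32\right) + c\right) c = \left(\left(-4\right) \left(-29\right) + c\right) c = \left(116 + c\right) c = c \left(116 + c\right)$)
$\left(30907 + 36729\right) \left(T{\left(110,V{\left(13,-13 \right)} \right)} - 18472\right) = \left(30907 + 36729\right) \left(110 \left(116 + 110\right) - 18472\right) = 67636 \left(110 \cdot 226 - 18472\right) = 67636 \left(24860 - 18472\right) = 67636 \cdot 6388 = 432058768$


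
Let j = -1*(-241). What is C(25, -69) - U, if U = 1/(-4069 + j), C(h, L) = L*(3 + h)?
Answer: -7395695/3828 ≈ -1932.0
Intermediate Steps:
j = 241
U = -1/3828 (U = 1/(-4069 + 241) = 1/(-3828) = -1/3828 ≈ -0.00026123)
C(25, -69) - U = -69*(3 + 25) - 1*(-1/3828) = -69*28 + 1/3828 = -1932 + 1/3828 = -7395695/3828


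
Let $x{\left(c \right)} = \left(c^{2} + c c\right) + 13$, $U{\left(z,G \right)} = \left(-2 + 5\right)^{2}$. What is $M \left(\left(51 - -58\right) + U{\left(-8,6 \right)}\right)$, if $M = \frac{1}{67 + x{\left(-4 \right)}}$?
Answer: $\frac{59}{56} \approx 1.0536$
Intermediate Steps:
$U{\left(z,G \right)} = 9$ ($U{\left(z,G \right)} = 3^{2} = 9$)
$x{\left(c \right)} = 13 + 2 c^{2}$ ($x{\left(c \right)} = \left(c^{2} + c^{2}\right) + 13 = 2 c^{2} + 13 = 13 + 2 c^{2}$)
$M = \frac{1}{112}$ ($M = \frac{1}{67 + \left(13 + 2 \left(-4\right)^{2}\right)} = \frac{1}{67 + \left(13 + 2 \cdot 16\right)} = \frac{1}{67 + \left(13 + 32\right)} = \frac{1}{67 + 45} = \frac{1}{112} \approx 0.0089286$)
$M \left(\left(51 - -58\right) + U{\left(-8,6 \right)}\right) = \frac{\left(51 - -58\right) + 9}{112} = \frac{\left(51 + 58\right) + 9}{112} = \frac{109 + 9}{112} = \frac{1}{112} \cdot 118 = \frac{59}{56}$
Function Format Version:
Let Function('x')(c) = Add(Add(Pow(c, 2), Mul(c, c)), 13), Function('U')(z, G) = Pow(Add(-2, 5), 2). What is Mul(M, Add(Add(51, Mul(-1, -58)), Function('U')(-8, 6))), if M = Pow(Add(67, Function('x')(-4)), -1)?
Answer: Rational(59, 56) ≈ 1.0536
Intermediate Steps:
Function('U')(z, G) = 9 (Function('U')(z, G) = Pow(3, 2) = 9)
Function('x')(c) = Add(13, Mul(2, Pow(c, 2))) (Function('x')(c) = Add(Add(Pow(c, 2), Pow(c, 2)), 13) = Add(Mul(2, Pow(c, 2)), 13) = Add(13, Mul(2, Pow(c, 2))))
M = Rational(1, 112) (M = Pow(Add(67, Add(13, Mul(2, Pow(-4, 2)))), -1) = Pow(Add(67, Add(13, Mul(2, 16))), -1) = Pow(Add(67, Add(13, 32)), -1) = Pow(Add(67, 45), -1) = Pow(112, -1) = Rational(1, 112) ≈ 0.0089286)
Mul(M, Add(Add(51, Mul(-1, -58)), Function('U')(-8, 6))) = Mul(Rational(1, 112), Add(Add(51, Mul(-1, -58)), 9)) = Mul(Rational(1, 112), Add(Add(51, 58), 9)) = Mul(Rational(1, 112), Add(109, 9)) = Mul(Rational(1, 112), 118) = Rational(59, 56)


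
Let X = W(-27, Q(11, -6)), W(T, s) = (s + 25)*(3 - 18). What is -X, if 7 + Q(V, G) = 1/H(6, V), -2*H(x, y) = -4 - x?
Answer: 273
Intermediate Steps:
H(x, y) = 2 + x/2 (H(x, y) = -(-4 - x)/2 = 2 + x/2)
Q(V, G) = -34/5 (Q(V, G) = -7 + 1/(2 + (½)*6) = -7 + 1/(2 + 3) = -7 + 1/5 = -7 + ⅕ = -34/5)
W(T, s) = -375 - 15*s (W(T, s) = (25 + s)*(-15) = -375 - 15*s)
X = -273 (X = -375 - 15*(-34/5) = -375 + 102 = -273)
-X = -1*(-273) = 273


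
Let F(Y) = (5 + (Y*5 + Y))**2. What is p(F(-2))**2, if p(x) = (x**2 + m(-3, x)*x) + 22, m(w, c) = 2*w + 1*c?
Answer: 20520900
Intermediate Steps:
F(Y) = (5 + 6*Y)**2 (F(Y) = (5 + (5*Y + Y))**2 = (5 + 6*Y)**2)
m(w, c) = c + 2*w (m(w, c) = 2*w + c = c + 2*w)
p(x) = 22 + x**2 + x*(-6 + x) (p(x) = (x**2 + (x + 2*(-3))*x) + 22 = (x**2 + (x - 6)*x) + 22 = (x**2 + (-6 + x)*x) + 22 = (x**2 + x*(-6 + x)) + 22 = 22 + x**2 + x*(-6 + x))
p(F(-2))**2 = (22 + ((5 + 6*(-2))**2)**2 + (5 + 6*(-2))**2*(-6 + (5 + 6*(-2))**2))**2 = (22 + ((5 - 12)**2)**2 + (5 - 12)**2*(-6 + (5 - 12)**2))**2 = (22 + ((-7)**2)**2 + (-7)**2*(-6 + (-7)**2))**2 = (22 + 49**2 + 49*(-6 + 49))**2 = (22 + 2401 + 49*43)**2 = (22 + 2401 + 2107)**2 = 4530**2 = 20520900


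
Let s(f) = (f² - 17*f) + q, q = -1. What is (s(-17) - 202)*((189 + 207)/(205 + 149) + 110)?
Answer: 2458500/59 ≈ 41670.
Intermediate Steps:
s(f) = -1 + f² - 17*f (s(f) = (f² - 17*f) - 1 = -1 + f² - 17*f)
(s(-17) - 202)*((189 + 207)/(205 + 149) + 110) = ((-1 + (-17)² - 17*(-17)) - 202)*((189 + 207)/(205 + 149) + 110) = ((-1 + 289 + 289) - 202)*(396/354 + 110) = (577 - 202)*(396*(1/354) + 110) = 375*(66/59 + 110) = 375*(6556/59) = 2458500/59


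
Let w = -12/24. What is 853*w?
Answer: -853/2 ≈ -426.50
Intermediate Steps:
w = -½ (w = -12*1/24 = -½ ≈ -0.50000)
853*w = 853*(-½) = -853/2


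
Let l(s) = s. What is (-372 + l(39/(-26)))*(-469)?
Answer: 350343/2 ≈ 1.7517e+5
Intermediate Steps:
(-372 + l(39/(-26)))*(-469) = (-372 + 39/(-26))*(-469) = (-372 + 39*(-1/26))*(-469) = (-372 - 3/2)*(-469) = -747/2*(-469) = 350343/2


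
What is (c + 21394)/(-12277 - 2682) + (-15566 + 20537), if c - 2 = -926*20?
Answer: 74358313/14959 ≈ 4970.8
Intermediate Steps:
c = -18518 (c = 2 - 926*20 = 2 - 18520 = -18518)
(c + 21394)/(-12277 - 2682) + (-15566 + 20537) = (-18518 + 21394)/(-12277 - 2682) + (-15566 + 20537) = 2876/(-14959) + 4971 = 2876*(-1/14959) + 4971 = -2876/14959 + 4971 = 74358313/14959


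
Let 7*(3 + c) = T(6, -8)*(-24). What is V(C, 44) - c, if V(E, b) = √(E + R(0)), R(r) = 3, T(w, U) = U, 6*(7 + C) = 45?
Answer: -171/7 + √14/2 ≈ -22.558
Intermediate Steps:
C = ½ (C = -7 + (⅙)*45 = -7 + 15/2 = ½ ≈ 0.50000)
V(E, b) = √(3 + E) (V(E, b) = √(E + 3) = √(3 + E))
c = 171/7 (c = -3 + (-8*(-24))/7 = -3 + (⅐)*192 = -3 + 192/7 = 171/7 ≈ 24.429)
V(C, 44) - c = √(3 + ½) - 1*171/7 = √(7/2) - 171/7 = √14/2 - 171/7 = -171/7 + √14/2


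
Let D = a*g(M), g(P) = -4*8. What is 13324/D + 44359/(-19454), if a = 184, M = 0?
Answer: -65048861/14318144 ≈ -4.5431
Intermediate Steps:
g(P) = -32
D = -5888 (D = 184*(-32) = -5888)
13324/D + 44359/(-19454) = 13324/(-5888) + 44359/(-19454) = 13324*(-1/5888) + 44359*(-1/19454) = -3331/1472 - 44359/19454 = -65048861/14318144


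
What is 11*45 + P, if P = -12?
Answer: 483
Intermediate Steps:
11*45 + P = 11*45 - 12 = 495 - 12 = 483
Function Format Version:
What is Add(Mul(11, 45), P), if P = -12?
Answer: 483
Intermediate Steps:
Add(Mul(11, 45), P) = Add(Mul(11, 45), -12) = Add(495, -12) = 483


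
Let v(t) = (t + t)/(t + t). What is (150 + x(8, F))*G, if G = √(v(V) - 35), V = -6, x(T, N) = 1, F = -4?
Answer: 151*I*√34 ≈ 880.47*I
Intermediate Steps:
v(t) = 1 (v(t) = (2*t)/((2*t)) = (2*t)*(1/(2*t)) = 1)
G = I*√34 (G = √(1 - 35) = √(-34) = I*√34 ≈ 5.8309*I)
(150 + x(8, F))*G = (150 + 1)*(I*√34) = 151*(I*√34) = 151*I*√34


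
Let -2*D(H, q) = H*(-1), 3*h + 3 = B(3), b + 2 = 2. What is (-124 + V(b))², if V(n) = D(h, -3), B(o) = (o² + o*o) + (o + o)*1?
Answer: 58081/4 ≈ 14520.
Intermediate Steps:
b = 0 (b = -2 + 2 = 0)
B(o) = 2*o + 2*o² (B(o) = (o² + o²) + (2*o)*1 = 2*o² + 2*o = 2*o + 2*o²)
h = 7 (h = -1 + (2*3*(1 + 3))/3 = -1 + (2*3*4)/3 = -1 + (⅓)*24 = -1 + 8 = 7)
D(H, q) = H/2 (D(H, q) = -H*(-1)/2 = -(-1)*H/2 = H/2)
V(n) = 7/2 (V(n) = (½)*7 = 7/2)
(-124 + V(b))² = (-124 + 7/2)² = (-241/2)² = 58081/4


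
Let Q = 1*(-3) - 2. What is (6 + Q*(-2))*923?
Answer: 14768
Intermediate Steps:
Q = -5 (Q = -3 - 2 = -5)
(6 + Q*(-2))*923 = (6 - 5*(-2))*923 = (6 + 10)*923 = 16*923 = 14768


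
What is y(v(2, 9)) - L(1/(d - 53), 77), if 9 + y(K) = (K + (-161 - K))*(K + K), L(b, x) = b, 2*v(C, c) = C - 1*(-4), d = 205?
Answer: -148201/152 ≈ -975.01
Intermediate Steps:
v(C, c) = 2 + C/2 (v(C, c) = (C - 1*(-4))/2 = (C + 4)/2 = (4 + C)/2 = 2 + C/2)
y(K) = -9 - 322*K (y(K) = -9 + (K + (-161 - K))*(K + K) = -9 - 322*K)
y(v(2, 9)) - L(1/(d - 53), 77) = (-9 - 322*(2 + (½)*2)) - 1/(205 - 53) = (-9 - 322*(2 + 1)) - 1/152 = (-9 - 322*3) - 1*1/152 = (-9 - 966) - 1/152 = -975 - 1/152 = -148201/152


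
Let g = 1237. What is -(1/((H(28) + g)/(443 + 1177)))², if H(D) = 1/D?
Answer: -2057529600/1199721769 ≈ -1.7150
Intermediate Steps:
-(1/((H(28) + g)/(443 + 1177)))² = -(1/((1/28 + 1237)/(443 + 1177)))² = -(1/((1/28 + 1237)/1620))² = -(1/((34637/28)*(1/1620)))² = -(1/(34637/45360))² = -(45360/34637)² = -1*2057529600/1199721769 = -2057529600/1199721769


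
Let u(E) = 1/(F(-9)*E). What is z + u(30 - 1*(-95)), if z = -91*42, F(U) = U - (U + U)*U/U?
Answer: -4299749/1125 ≈ -3822.0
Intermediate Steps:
F(U) = -U (F(U) = U - (2*U)*U/U = U - 2*U²/U = U - 2*U = -U)
z = -3822
u(E) = 1/(9*E) (u(E) = 1/(((-1*(-9)))*E) = 1/(9*E))
z + u(30 - 1*(-95)) = -3822 + 1/(9*(30 - 1*(-95))) = -3822 + 1/(9*(30 + 95)) = -3822 + (⅑)/125 = -3822 + (⅑)*(1/125) = -3822 + 1/1125 = -4299749/1125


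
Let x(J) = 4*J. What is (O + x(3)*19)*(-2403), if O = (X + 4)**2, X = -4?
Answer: -547884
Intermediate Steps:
O = 0 (O = (-4 + 4)**2 = 0**2 = 0)
(O + x(3)*19)*(-2403) = (0 + (4*3)*19)*(-2403) = (0 + 12*19)*(-2403) = (0 + 228)*(-2403) = 228*(-2403) = -547884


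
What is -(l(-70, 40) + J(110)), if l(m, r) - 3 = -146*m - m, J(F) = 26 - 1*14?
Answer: -10305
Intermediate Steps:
J(F) = 12 (J(F) = 26 - 14 = 12)
l(m, r) = 3 - 147*m (l(m, r) = 3 + (-146*m - m) = 3 - 147*m)
-(l(-70, 40) + J(110)) = -((3 - 147*(-70)) + 12) = -((3 + 10290) + 12) = -(10293 + 12) = -1*10305 = -10305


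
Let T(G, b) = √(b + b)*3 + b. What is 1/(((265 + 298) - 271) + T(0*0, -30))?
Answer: 131/34592 - 3*I*√15/34592 ≈ 0.003787 - 0.00033589*I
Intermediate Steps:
T(G, b) = b + 3*√2*√b (T(G, b) = √(2*b)*3 + b = (√2*√b)*3 + b = 3*√2*√b + b = b + 3*√2*√b)
1/(((265 + 298) - 271) + T(0*0, -30)) = 1/(((265 + 298) - 271) + (-30 + 3*√2*√(-30))) = 1/((563 - 271) + (-30 + 3*√2*(I*√30))) = 1/(292 + (-30 + 6*I*√15)) = 1/(262 + 6*I*√15)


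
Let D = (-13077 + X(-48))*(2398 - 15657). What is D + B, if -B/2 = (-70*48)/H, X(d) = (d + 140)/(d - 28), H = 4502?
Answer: 7416315456214/42769 ≈ 1.7340e+8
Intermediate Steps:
X(d) = (140 + d)/(-28 + d)
B = 3360/2251 (B = -2*(-70*48)/4502 = -(-6720)/4502 = -2*(-1680/2251) = 3360/2251 ≈ 1.4927)
D = 3294675874/19 (D = (-13077 + (140 - 48)/(-28 - 48))*(2398 - 15657) = (-13077 + 92/(-76))*(-13259) = (-13077 - 1/76*92)*(-13259) = (-13077 - 23/19)*(-13259) = -248486/19*(-13259) = 3294675874/19 ≈ 1.7340e+8)
D + B = 3294675874/19 + 3360/2251 = 7416315456214/42769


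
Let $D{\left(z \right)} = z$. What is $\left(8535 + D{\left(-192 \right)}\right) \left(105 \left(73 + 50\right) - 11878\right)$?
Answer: $8651691$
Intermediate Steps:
$\left(8535 + D{\left(-192 \right)}\right) \left(105 \left(73 + 50\right) - 11878\right) = \left(8535 - 192\right) \left(105 \left(73 + 50\right) - 11878\right) = 8343 \left(105 \cdot 123 - 11878\right) = 8343 \left(12915 - 11878\right) = 8343 \cdot 1037 = 8651691$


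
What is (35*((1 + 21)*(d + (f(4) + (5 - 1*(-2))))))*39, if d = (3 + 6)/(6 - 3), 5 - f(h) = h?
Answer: 330330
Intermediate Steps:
f(h) = 5 - h
d = 3 (d = 9/3 = 9*(1/3) = 3)
(35*((1 + 21)*(d + (f(4) + (5 - 1*(-2))))))*39 = (35*((1 + 21)*(3 + ((5 - 1*4) + (5 - 1*(-2))))))*39 = (35*(22*(3 + ((5 - 4) + (5 + 2)))))*39 = (35*(22*(3 + (1 + 7))))*39 = (35*(22*(3 + 8)))*39 = (35*(22*11))*39 = (35*242)*39 = 8470*39 = 330330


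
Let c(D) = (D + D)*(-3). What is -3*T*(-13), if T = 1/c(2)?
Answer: -13/4 ≈ -3.2500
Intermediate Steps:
c(D) = -6*D (c(D) = (2*D)*(-3) = -6*D)
T = -1/12 (T = 1/(-6*2) = 1/(-12) = -1/12 ≈ -0.083333)
-3*T*(-13) = -3*(-1/12)*(-13) = (1/4)*(-13) = -13/4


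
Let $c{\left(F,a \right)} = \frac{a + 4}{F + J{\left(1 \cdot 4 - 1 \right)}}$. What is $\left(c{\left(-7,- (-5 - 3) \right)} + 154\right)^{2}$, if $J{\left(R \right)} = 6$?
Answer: $20164$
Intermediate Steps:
$c{\left(F,a \right)} = \frac{4 + a}{6 + F}$ ($c{\left(F,a \right)} = \frac{a + 4}{F + 6} = \frac{4 + a}{6 + F}$)
$\left(c{\left(-7,- (-5 - 3) \right)} + 154\right)^{2} = \left(\frac{4 - \left(-5 - 3\right)}{6 - 7} + 154\right)^{2} = \left(\frac{4 - -8}{-1} + 154\right)^{2} = \left(- (4 + 8) + 154\right)^{2} = \left(\left(-1\right) 12 + 154\right)^{2} = \left(-12 + 154\right)^{2} = 142^{2} = 20164$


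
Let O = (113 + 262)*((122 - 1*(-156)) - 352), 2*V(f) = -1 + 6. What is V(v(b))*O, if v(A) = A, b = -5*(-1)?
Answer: -69375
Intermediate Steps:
b = 5
V(f) = 5/2 (V(f) = (-1 + 6)/2 = (1/2)*5 = 5/2)
O = -27750 (O = 375*((122 + 156) - 352) = 375*(278 - 352) = 375*(-74) = -27750)
V(v(b))*O = (5/2)*(-27750) = -69375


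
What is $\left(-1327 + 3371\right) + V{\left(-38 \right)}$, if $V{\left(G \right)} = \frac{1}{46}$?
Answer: $\frac{94025}{46} \approx 2044.0$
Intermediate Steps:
$V{\left(G \right)} = \frac{1}{46}$
$\left(-1327 + 3371\right) + V{\left(-38 \right)} = \left(-1327 + 3371\right) + \frac{1}{46} = 2044 + \frac{1}{46} = \frac{94025}{46}$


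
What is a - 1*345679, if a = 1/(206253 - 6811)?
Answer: -68942911117/199442 ≈ -3.4568e+5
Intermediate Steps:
a = 1/199442 ≈ 5.0140e-6
a - 1*345679 = 1/199442 - 1*345679 = 1/199442 - 345679 = -68942911117/199442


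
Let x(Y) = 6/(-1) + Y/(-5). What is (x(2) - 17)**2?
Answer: 13689/25 ≈ 547.56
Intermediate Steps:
x(Y) = -6 - Y/5 (x(Y) = 6*(-1) + Y*(-1/5) = -6 - Y/5)
(x(2) - 17)**2 = ((-6 - 1/5*2) - 17)**2 = ((-6 - 2/5) - 17)**2 = (-32/5 - 17)**2 = (-117/5)**2 = 13689/25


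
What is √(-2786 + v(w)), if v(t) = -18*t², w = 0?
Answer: I*√2786 ≈ 52.783*I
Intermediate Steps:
√(-2786 + v(w)) = √(-2786 - 18*0²) = √(-2786 - 18*0) = √(-2786 + 0) = √(-2786) = I*√2786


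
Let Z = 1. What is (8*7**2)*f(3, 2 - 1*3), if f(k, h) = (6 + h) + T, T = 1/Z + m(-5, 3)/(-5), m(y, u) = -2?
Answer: 12544/5 ≈ 2508.8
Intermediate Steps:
T = 7/5 (T = 1/1 - 2/(-5) = 1*1 - 2*(-1/5) = 1 + 2/5 = 7/5 ≈ 1.4000)
f(k, h) = 37/5 + h (f(k, h) = (6 + h) + 7/5 = 37/5 + h)
(8*7**2)*f(3, 2 - 1*3) = (8*7**2)*(37/5 + (2 - 1*3)) = (8*49)*(37/5 + (2 - 3)) = 392*(37/5 - 1) = 392*(32/5) = 12544/5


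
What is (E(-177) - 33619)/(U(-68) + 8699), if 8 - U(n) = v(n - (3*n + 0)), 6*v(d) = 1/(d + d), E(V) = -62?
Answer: -54967392/14209823 ≈ -3.8683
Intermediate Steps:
v(d) = 1/(12*d) (v(d) = 1/(6*(d + d)) = 1/(6*((2*d))) = (1/(2*d))/6 = 1/(12*d))
U(n) = 8 + 1/(24*n) (U(n) = 8 - 1/(12*(n - (3*n + 0))) = 8 - 1/(12*(n - 3*n)) = 8 - 1/(12*((-2*n))) = 8 - (-1/(2*n))/12 = 8 - (-1)/(24*n) = 8 + 1/(24*n))
(E(-177) - 33619)/(U(-68) + 8699) = (-62 - 33619)/((8 + (1/24)/(-68)) + 8699) = -33681/((8 + (1/24)*(-1/68)) + 8699) = -33681/((8 - 1/1632) + 8699) = -33681/(13055/1632 + 8699) = -33681/14209823/1632 = -33681*1632/14209823 = -54967392/14209823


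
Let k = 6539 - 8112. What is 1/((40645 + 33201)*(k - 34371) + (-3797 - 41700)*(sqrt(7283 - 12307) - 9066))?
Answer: I/(2*(-1120922411*I + 90994*sqrt(314))) ≈ -4.4606e-10 + 6.4165e-13*I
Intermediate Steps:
k = -1573
1/((40645 + 33201)*(k - 34371) + (-3797 - 41700)*(sqrt(7283 - 12307) - 9066)) = 1/((40645 + 33201)*(-1573 - 34371) + (-3797 - 41700)*(sqrt(7283 - 12307) - 9066)) = 1/(73846*(-35944) - 45497*(sqrt(-5024) - 9066)) = 1/(-2654320624 - 45497*(4*I*sqrt(314) - 9066)) = 1/(-2654320624 - 45497*(-9066 + 4*I*sqrt(314))) = 1/(-2654320624 + (412475802 - 181988*I*sqrt(314))) = 1/(-2241844822 - 181988*I*sqrt(314))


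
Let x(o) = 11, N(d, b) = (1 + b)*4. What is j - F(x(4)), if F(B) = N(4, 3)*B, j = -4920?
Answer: -5096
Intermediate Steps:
N(d, b) = 4 + 4*b
F(B) = 16*B (F(B) = (4 + 4*3)*B = (4 + 12)*B = 16*B)
j - F(x(4)) = -4920 - 16*11 = -4920 - 1*176 = -4920 - 176 = -5096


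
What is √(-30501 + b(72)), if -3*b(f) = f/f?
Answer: 4*I*√17157/3 ≈ 174.65*I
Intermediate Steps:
b(f) = -⅓ (b(f) = -f/(3*f) = -⅓*1 = -⅓)
√(-30501 + b(72)) = √(-30501 - ⅓) = √(-91504/3) = 4*I*√17157/3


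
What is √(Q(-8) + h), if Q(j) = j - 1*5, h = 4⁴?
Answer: 9*√3 ≈ 15.588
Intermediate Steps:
h = 256
Q(j) = -5 + j (Q(j) = j - 5 = -5 + j)
√(Q(-8) + h) = √((-5 - 8) + 256) = √(-13 + 256) = √243 = 9*√3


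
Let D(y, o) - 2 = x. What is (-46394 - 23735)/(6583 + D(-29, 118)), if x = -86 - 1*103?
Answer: -70129/6396 ≈ -10.965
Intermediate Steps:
x = -189 (x = -86 - 103 = -189)
D(y, o) = -187 (D(y, o) = 2 - 189 = -187)
(-46394 - 23735)/(6583 + D(-29, 118)) = (-46394 - 23735)/(6583 - 187) = -70129/6396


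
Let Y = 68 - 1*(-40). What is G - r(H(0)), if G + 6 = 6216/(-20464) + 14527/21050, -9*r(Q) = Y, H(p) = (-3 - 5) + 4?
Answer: 85969904/13461475 ≈ 6.3864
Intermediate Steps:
H(p) = -4 (H(p) = -8 + 4 = -4)
Y = 108 (Y = 68 + 40 = 108)
r(Q) = -12 (r(Q) = -⅑*108 = -12)
G = -75567796/13461475 (G = -6 + (6216/(-20464) + 14527/21050) = -6 + (6216*(-1/20464) + 14527*(1/21050)) = -6 + (-777/2558 + 14527/21050) = -6 + 5201054/13461475 = -75567796/13461475 ≈ -5.6136)
G - r(H(0)) = -75567796/13461475 - 1*(-12) = -75567796/13461475 + 12 = 85969904/13461475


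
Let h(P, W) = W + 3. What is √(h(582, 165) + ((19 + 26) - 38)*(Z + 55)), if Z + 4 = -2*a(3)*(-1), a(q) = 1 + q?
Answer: √581 ≈ 24.104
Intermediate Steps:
h(P, W) = 3 + W
Z = 4 (Z = -4 - 2*(1 + 3)*(-1) = -4 - 2*4*(-1) = -4 - 8*(-1) = -4 + 8 = 4)
√(h(582, 165) + ((19 + 26) - 38)*(Z + 55)) = √((3 + 165) + ((19 + 26) - 38)*(4 + 55)) = √(168 + (45 - 38)*59) = √(168 + 7*59) = √(168 + 413) = √581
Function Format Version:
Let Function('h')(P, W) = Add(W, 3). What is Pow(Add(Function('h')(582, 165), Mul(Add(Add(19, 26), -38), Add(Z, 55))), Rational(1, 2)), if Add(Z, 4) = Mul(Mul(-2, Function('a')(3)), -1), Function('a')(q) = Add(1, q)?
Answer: Pow(581, Rational(1, 2)) ≈ 24.104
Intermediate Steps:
Function('h')(P, W) = Add(3, W)
Z = 4 (Z = Add(-4, Mul(Mul(-2, Add(1, 3)), -1)) = Add(-4, Mul(Mul(-2, 4), -1)) = Add(-4, Mul(-8, -1)) = Add(-4, 8) = 4)
Pow(Add(Function('h')(582, 165), Mul(Add(Add(19, 26), -38), Add(Z, 55))), Rational(1, 2)) = Pow(Add(Add(3, 165), Mul(Add(Add(19, 26), -38), Add(4, 55))), Rational(1, 2)) = Pow(Add(168, Mul(Add(45, -38), 59)), Rational(1, 2)) = Pow(Add(168, Mul(7, 59)), Rational(1, 2)) = Pow(Add(168, 413), Rational(1, 2)) = Pow(581, Rational(1, 2))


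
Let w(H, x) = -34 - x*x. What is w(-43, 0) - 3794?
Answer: -3828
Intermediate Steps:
w(H, x) = -34 - x²
w(-43, 0) - 3794 = (-34 - 1*0²) - 3794 = (-34 - 1*0) - 3794 = (-34 + 0) - 3794 = -34 - 3794 = -3828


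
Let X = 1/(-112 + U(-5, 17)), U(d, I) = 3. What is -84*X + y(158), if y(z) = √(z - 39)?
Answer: 84/109 + √119 ≈ 11.679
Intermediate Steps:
y(z) = √(-39 + z)
X = -1/109 (X = 1/(-112 + 3) = 1/(-109) = -1/109 ≈ -0.0091743)
-84*X + y(158) = -84*(-1/109) + √(-39 + 158) = 84/109 + √119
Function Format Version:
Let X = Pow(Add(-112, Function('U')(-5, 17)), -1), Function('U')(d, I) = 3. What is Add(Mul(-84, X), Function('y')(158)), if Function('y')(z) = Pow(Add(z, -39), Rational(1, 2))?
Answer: Add(Rational(84, 109), Pow(119, Rational(1, 2))) ≈ 11.679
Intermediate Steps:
Function('y')(z) = Pow(Add(-39, z), Rational(1, 2))
X = Rational(-1, 109) (X = Pow(Add(-112, 3), -1) = Pow(-109, -1) = Rational(-1, 109) ≈ -0.0091743)
Add(Mul(-84, X), Function('y')(158)) = Add(Mul(-84, Rational(-1, 109)), Pow(Add(-39, 158), Rational(1, 2))) = Add(Rational(84, 109), Pow(119, Rational(1, 2)))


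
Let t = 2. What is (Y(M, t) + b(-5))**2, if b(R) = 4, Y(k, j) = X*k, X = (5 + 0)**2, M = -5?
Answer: 14641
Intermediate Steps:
X = 25 (X = 5**2 = 25)
Y(k, j) = 25*k
(Y(M, t) + b(-5))**2 = (25*(-5) + 4)**2 = (-125 + 4)**2 = (-121)**2 = 14641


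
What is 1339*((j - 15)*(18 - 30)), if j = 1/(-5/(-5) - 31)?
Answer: 1207778/5 ≈ 2.4156e+5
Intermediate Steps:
j = -1/30 (j = 1/(-5*(-⅕) - 31) = 1/(1 - 31) = 1/(-30) = -1/30 ≈ -0.033333)
1339*((j - 15)*(18 - 30)) = 1339*((-1/30 - 15)*(18 - 30)) = 1339*(-451/30*(-12)) = 1339*(902/5) = 1207778/5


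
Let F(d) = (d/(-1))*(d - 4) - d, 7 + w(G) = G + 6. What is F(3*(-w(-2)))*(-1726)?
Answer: 93204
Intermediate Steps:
w(G) = -1 + G (w(G) = -7 + (G + 6) = -7 + (6 + G) = -1 + G)
F(d) = -d - d*(-4 + d) (F(d) = (d*(-1))*(-4 + d) - d = (-d)*(-4 + d) - d = -d*(-4 + d) - d = -d - d*(-4 + d))
F(3*(-w(-2)))*(-1726) = ((3*(-(-1 - 2)))*(3 - 3*(-(-1 - 2))))*(-1726) = ((3*(-1*(-3)))*(3 - 3*(-1*(-3))))*(-1726) = ((3*3)*(3 - 3*3))*(-1726) = (9*(3 - 1*9))*(-1726) = (9*(3 - 9))*(-1726) = (9*(-6))*(-1726) = -54*(-1726) = 93204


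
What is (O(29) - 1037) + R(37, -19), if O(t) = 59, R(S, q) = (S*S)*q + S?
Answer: -26952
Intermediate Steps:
R(S, q) = S + q*S² (R(S, q) = S²*q + S = q*S² + S = S + q*S²)
(O(29) - 1037) + R(37, -19) = (59 - 1037) + 37*(1 + 37*(-19)) = -978 + 37*(1 - 703) = -978 + 37*(-702) = -978 - 25974 = -26952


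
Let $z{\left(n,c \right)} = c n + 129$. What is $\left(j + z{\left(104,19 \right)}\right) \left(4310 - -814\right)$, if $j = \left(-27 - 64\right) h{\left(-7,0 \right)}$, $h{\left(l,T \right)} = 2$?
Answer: $9853452$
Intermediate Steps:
$z{\left(n,c \right)} = 129 + c n$
$j = -182$ ($j = \left(-27 - 64\right) 2 = \left(-91\right) 2 = -182$)
$\left(j + z{\left(104,19 \right)}\right) \left(4310 - -814\right) = \left(-182 + \left(129 + 19 \cdot 104\right)\right) \left(4310 - -814\right) = \left(-182 + \left(129 + 1976\right)\right) \left(4310 + 814\right) = \left(-182 + 2105\right) 5124 = 1923 \cdot 5124 = 9853452$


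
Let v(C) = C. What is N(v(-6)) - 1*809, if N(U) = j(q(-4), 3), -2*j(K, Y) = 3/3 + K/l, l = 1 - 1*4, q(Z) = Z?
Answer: -4861/6 ≈ -810.17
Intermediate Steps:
l = -3 (l = 1 - 4 = -3)
j(K, Y) = -½ + K/6 (j(K, Y) = -(3/3 + K/(-3))/2 = -(3*(⅓) + K*(-⅓))/2 = -(1 - K/3)/2 = -½ + K/6)
N(U) = -7/6 (N(U) = -½ + (⅙)*(-4) = -½ - ⅔ = -7/6)
N(v(-6)) - 1*809 = -7/6 - 1*809 = -7/6 - 809 = -4861/6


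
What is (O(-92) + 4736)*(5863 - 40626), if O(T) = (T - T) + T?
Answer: -161439372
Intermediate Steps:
O(T) = T (O(T) = 0 + T = T)
(O(-92) + 4736)*(5863 - 40626) = (-92 + 4736)*(5863 - 40626) = 4644*(-34763) = -161439372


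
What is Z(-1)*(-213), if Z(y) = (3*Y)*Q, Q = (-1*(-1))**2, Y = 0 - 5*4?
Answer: 12780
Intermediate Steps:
Y = -20 (Y = 0 - 20 = -20)
Q = 1 (Q = 1**2 = 1)
Z(y) = -60 (Z(y) = (3*(-20))*1 = -60*1 = -60)
Z(-1)*(-213) = -60*(-213) = 12780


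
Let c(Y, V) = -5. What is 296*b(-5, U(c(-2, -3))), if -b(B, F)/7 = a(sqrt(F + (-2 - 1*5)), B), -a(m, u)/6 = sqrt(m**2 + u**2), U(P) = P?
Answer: 12432*sqrt(13) ≈ 44824.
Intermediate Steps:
a(m, u) = -6*sqrt(m**2 + u**2)
b(B, F) = 42*sqrt(-7 + F + B**2) (b(B, F) = -(-42)*sqrt((sqrt(F + (-2 - 1*5)))**2 + B**2) = -(-42)*sqrt((sqrt(F + (-2 - 5)))**2 + B**2) = -(-42)*sqrt((sqrt(F - 7))**2 + B**2) = -(-42)*sqrt((sqrt(-7 + F))**2 + B**2) = -(-42)*sqrt((-7 + F) + B**2) = -(-42)*sqrt(-7 + F + B**2) = 42*sqrt(-7 + F + B**2))
296*b(-5, U(c(-2, -3))) = 296*(42*sqrt(-7 - 5 + (-5)**2)) = 296*(42*sqrt(-7 - 5 + 25)) = 296*(42*sqrt(13)) = 12432*sqrt(13)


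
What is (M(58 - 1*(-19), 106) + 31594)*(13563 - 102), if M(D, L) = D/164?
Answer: 69748077273/164 ≈ 4.2529e+8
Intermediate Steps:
M(D, L) = D/164 (M(D, L) = D*(1/164) = D/164)
(M(58 - 1*(-19), 106) + 31594)*(13563 - 102) = ((58 - 1*(-19))/164 + 31594)*(13563 - 102) = ((58 + 19)/164 + 31594)*13461 = ((1/164)*77 + 31594)*13461 = (77/164 + 31594)*13461 = (5181493/164)*13461 = 69748077273/164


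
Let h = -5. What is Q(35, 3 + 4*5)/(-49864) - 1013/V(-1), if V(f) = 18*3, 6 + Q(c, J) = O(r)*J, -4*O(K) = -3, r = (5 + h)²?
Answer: -101025679/5385312 ≈ -18.759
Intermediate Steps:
r = 0 (r = (5 - 5)² = 0² = 0)
O(K) = ¾ (O(K) = -¼*(-3) = ¾)
Q(c, J) = -6 + 3*J/4
V(f) = 54
Q(35, 3 + 4*5)/(-49864) - 1013/V(-1) = (-6 + 3*(3 + 4*5)/4)/(-49864) - 1013/54 = (-6 + 3*(3 + 20)/4)*(-1/49864) - 1013*1/54 = (-6 + (¾)*23)*(-1/49864) - 1013/54 = (-6 + 69/4)*(-1/49864) - 1013/54 = (45/4)*(-1/49864) - 1013/54 = -45/199456 - 1013/54 = -101025679/5385312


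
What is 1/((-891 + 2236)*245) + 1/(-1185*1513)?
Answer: 292676/118161404025 ≈ 2.4769e-6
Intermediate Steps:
1/((-891 + 2236)*245) + 1/(-1185*1513) = (1/245)/1345 - 1/1185*1/1513 = (1/1345)*(1/245) - 1/1792905 = 1/329525 - 1/1792905 = 292676/118161404025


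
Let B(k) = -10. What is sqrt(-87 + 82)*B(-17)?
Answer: -10*I*sqrt(5) ≈ -22.361*I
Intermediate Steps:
sqrt(-87 + 82)*B(-17) = sqrt(-87 + 82)*(-10) = sqrt(-5)*(-10) = (I*sqrt(5))*(-10) = -10*I*sqrt(5)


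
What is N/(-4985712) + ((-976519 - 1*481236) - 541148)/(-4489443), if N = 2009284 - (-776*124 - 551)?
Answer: 56769204311/2487007759824 ≈ 0.022826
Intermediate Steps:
N = 2106059 (N = 2009284 - (-96224 - 551) = 2009284 - 1*(-96775) = 2009284 + 96775 = 2106059)
N/(-4985712) + ((-976519 - 1*481236) - 541148)/(-4489443) = 2106059/(-4985712) + ((-976519 - 1*481236) - 541148)/(-4489443) = 2106059*(-1/4985712) + ((-976519 - 481236) - 541148)*(-1/4489443) = -2106059/4985712 + (-1457755 - 541148)*(-1/4489443) = -2106059/4985712 - 1998903*(-1/4489443) = -2106059/4985712 + 666301/1496481 = 56769204311/2487007759824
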